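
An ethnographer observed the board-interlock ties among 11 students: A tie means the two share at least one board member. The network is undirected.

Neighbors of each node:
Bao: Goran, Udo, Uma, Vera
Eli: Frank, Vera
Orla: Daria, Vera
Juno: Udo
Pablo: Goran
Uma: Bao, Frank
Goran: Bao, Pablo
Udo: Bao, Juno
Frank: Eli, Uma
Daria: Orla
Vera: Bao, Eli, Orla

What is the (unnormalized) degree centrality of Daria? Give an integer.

1

Daria is directly tied to Orla. That is 1 neighbor, so the degree of Daria is 1.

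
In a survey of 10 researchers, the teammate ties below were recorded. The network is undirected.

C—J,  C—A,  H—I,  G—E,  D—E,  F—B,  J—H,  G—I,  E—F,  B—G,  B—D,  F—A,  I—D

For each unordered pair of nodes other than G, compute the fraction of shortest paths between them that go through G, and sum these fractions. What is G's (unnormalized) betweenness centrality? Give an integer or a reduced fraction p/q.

43/10

Pairs whose geodesics pass through G — B–I: 1/2; B–H: 1/2; B–J: 1/3; B–E: 1/3; I–A: 2/5; I–F: 2/4; I–E: 1/2; H–F: 2/5; H–E: 1/2; J–E: 1/3.
All other pairs contribute 0.
Summing the contributions gives betweenness(G) = 43/10.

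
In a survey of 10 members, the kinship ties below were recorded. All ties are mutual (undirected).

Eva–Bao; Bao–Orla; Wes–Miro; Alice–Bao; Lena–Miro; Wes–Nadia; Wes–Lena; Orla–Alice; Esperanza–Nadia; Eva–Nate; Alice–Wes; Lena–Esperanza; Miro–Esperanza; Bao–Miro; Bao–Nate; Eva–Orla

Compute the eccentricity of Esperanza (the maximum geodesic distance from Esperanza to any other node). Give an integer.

3

Distances from Esperanza: Alice:3, Bao:2, Eva:3, Lena:1, Miro:1, Nadia:1, Nate:3, Orla:3, Wes:2.
The largest is 3 (to Alice, Eva, Nate, and Orla), so the eccentricity of Esperanza is 3.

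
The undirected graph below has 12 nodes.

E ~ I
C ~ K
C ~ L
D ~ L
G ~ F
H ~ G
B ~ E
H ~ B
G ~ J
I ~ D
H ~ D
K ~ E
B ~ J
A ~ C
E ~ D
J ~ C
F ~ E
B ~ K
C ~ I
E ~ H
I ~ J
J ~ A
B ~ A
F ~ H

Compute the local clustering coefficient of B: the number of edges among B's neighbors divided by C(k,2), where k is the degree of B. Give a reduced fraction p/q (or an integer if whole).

3/10

B's neighbors: A, E, H, J, and K (k = 5).
Possible neighbor pairs: C(5,2) = 10. Edges among them: A–J, E–H, E–K → e = 3.
Clustering(B) = 3/10.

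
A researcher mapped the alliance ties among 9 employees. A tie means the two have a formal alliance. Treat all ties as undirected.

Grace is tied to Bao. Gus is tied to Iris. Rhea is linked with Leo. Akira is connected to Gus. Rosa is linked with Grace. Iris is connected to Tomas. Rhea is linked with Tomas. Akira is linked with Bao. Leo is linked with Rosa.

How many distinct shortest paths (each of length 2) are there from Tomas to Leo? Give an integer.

The shortest distance is 2, and the only length-2 path is Tomas–Rhea–Leo. So there is exactly 1 shortest path.

1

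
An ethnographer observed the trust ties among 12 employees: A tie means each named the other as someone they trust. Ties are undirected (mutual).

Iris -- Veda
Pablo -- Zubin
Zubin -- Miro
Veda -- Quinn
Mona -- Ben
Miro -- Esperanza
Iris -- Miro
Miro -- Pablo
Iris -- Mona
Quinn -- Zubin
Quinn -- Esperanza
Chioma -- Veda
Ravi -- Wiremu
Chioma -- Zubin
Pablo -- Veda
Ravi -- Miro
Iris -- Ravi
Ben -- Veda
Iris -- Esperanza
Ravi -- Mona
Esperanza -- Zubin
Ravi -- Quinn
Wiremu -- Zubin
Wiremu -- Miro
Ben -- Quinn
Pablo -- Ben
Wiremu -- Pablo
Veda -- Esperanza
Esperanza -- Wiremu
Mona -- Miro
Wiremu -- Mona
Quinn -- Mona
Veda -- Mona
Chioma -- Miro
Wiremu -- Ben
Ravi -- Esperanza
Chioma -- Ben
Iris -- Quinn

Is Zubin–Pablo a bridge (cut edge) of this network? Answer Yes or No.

No

Even without that edge, Zubin still reaches Pablo via Zubin – Wiremu – Pablo, so the network stays connected. Not a bridge.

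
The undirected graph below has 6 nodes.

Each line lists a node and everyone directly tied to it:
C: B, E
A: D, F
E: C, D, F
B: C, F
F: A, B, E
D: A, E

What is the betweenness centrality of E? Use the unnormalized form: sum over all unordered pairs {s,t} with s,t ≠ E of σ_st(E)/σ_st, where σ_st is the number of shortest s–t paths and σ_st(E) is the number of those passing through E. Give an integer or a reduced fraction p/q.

Pairs whose geodesics pass through E — D–F: 1/2; D–B: 2/3; D–C: 1; A–C: 2/3; F–C: 1/2.
All other pairs contribute 0.
Summing the contributions gives betweenness(E) = 10/3.

10/3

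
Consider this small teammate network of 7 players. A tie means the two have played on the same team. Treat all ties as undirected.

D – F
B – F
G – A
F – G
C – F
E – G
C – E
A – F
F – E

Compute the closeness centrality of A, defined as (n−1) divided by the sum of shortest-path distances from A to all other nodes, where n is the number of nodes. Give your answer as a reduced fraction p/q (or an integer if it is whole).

3/5

Distances from A: B:2, C:2, D:2, E:2, F:1, G:1. Sum = 10.
n = 7, so closeness = 6/10 = 3/5.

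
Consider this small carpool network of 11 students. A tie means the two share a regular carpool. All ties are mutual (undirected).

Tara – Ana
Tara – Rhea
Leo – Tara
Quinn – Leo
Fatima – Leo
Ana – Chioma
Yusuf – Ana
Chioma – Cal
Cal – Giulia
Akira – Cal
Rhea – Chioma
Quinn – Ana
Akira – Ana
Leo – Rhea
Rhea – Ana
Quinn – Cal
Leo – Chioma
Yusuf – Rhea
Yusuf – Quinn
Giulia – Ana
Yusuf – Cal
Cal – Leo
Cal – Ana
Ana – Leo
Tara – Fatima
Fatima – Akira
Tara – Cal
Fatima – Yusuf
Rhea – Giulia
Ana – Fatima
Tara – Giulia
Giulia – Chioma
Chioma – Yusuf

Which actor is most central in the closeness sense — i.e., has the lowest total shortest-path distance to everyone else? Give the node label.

Farness (sum of distances to all others) for each node — Akira:17, Ana:10, Cal:12, Chioma:14, Fatima:15, Giulia:15, Leo:13, Quinn:16, Rhea:14, Tara:14, Yusuf:14.
The smallest farness is 10, for Ana, so Ana has the highest closeness.

Ana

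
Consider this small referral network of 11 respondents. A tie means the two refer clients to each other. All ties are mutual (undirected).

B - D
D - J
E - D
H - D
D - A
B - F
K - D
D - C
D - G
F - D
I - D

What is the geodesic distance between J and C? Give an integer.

One shortest route is J – D – C, which uses 2 edges, and J and C are not directly tied, so nothing shorter exists. So d(J,C) = 2.

2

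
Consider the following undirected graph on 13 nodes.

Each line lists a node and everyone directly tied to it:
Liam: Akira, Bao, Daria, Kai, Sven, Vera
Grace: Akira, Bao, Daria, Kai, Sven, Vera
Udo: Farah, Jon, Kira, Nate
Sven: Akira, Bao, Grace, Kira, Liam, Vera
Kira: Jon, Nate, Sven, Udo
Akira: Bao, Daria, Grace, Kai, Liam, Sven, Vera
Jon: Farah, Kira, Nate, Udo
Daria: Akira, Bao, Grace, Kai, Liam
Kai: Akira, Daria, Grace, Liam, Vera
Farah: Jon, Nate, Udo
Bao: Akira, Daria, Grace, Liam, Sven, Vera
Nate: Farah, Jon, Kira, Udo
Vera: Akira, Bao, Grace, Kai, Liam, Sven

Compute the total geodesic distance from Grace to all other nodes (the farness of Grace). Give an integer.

23

Distances from Grace: Akira:1, Bao:1, Daria:1, Farah:4, Jon:3, Kai:1, Kira:2, Liam:2, Nate:3, Sven:1, Udo:3, Vera:1.
Sum = 1 + 1 + 1 + 4 + 3 + 1 + 2 + 2 + 3 + 1 + 3 + 1 = 23.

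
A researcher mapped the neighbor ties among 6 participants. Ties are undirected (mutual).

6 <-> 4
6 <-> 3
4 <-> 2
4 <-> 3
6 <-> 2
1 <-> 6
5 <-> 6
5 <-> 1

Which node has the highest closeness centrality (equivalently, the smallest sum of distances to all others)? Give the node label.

Farness (sum of distances to all others) for each node — 1:8, 2:8, 3:8, 4:7, 5:8, 6:5.
The smallest farness is 5, for 6, so 6 has the highest closeness.

6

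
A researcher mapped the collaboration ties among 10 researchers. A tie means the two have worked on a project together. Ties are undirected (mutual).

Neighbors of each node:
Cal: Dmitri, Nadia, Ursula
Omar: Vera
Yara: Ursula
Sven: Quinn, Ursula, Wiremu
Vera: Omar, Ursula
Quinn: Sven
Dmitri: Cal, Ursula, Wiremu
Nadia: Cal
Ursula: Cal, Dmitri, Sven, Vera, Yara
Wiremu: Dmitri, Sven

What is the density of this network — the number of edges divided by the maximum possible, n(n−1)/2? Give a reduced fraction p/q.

There are 11 edges and 10 nodes, so the maximum possible is C(10,2) = 45.
Density = 11/45.

11/45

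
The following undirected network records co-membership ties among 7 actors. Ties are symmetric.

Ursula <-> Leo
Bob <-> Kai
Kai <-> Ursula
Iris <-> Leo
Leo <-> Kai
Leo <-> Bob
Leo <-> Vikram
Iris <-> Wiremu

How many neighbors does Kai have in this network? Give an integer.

Kai is directly tied to Bob, Leo, and Ursula. That is 3 neighbors, so the degree of Kai is 3.

3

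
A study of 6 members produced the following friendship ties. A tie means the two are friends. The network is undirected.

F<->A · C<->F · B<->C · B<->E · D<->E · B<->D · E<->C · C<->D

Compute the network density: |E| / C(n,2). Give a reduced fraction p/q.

8/15

There are 8 edges and 6 nodes, so the maximum possible is C(6,2) = 15.
Density = 8/15.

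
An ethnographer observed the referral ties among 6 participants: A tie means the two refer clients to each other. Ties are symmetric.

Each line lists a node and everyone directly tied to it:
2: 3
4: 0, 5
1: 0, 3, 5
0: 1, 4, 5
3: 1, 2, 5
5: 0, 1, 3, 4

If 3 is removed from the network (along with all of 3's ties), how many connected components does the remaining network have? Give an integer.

Without 3, the remaining ties split the others into: {0, 1, 4, 5}; {2}.
That's 2 separate components.

2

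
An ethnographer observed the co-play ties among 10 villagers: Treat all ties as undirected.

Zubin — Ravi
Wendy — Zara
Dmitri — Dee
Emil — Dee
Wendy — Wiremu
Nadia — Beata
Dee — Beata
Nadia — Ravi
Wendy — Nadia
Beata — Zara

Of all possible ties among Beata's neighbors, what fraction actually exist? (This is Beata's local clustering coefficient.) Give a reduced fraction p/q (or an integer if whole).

0

Beata's neighbors: Dee, Nadia, and Zara (k = 3).
Possible neighbor pairs: C(3,2) = 3. Edges among them: none → e = 0.
Clustering(Beata) = 0/3 = 0.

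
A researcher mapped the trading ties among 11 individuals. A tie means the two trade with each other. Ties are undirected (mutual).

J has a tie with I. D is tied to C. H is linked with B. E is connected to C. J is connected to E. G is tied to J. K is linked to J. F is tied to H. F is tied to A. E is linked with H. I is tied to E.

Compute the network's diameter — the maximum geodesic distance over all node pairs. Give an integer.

5

Eccentricity of each node (its greatest distance to any other): A:5, B:4, C:4, D:5, E:3, F:4, G:5, H:3, I:4, J:4, K:5.
The maximum eccentricity is 5, realized for instance by the pair K–A via K – J – E – H – F – A. So the diameter is 5.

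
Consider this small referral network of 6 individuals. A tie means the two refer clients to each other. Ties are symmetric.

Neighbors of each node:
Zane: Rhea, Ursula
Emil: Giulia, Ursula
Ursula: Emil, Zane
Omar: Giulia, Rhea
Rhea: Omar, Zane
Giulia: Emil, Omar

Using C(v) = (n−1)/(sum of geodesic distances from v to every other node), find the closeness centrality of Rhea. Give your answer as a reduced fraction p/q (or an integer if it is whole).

Distances from Rhea: Emil:3, Giulia:2, Omar:1, Ursula:2, Zane:1. Sum = 9.
n = 6, so closeness = 5/9.

5/9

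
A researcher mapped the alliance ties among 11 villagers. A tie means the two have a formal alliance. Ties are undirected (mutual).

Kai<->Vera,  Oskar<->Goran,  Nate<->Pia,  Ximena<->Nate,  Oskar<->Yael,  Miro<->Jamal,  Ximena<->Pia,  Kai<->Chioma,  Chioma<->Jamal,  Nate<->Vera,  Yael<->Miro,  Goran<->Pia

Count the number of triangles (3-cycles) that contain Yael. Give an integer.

Yael's neighbors are Miro and Oskar, but none of them are tied to each other, so no triangle contains Yael.

0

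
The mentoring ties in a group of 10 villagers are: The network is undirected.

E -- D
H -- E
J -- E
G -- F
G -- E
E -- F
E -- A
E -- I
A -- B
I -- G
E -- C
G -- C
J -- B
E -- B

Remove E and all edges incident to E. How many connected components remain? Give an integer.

Without E, the remaining ties split the others into: {A, B, J}; {C, F, G, I}; {D}; {H}.
That's 4 separate components.

4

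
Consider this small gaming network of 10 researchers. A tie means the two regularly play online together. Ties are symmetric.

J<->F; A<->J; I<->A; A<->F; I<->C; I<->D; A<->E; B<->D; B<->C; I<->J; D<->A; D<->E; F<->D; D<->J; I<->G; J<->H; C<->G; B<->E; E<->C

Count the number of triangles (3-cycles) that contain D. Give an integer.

7

D's neighbors: A, B, E, F, I, and J.
Neighbor pairs that are themselves tied: D–A–E; D–A–F; D–A–I; D–A–J; D–B–E; D–F–J; D–I–J. Each forms one triangle with D, for 7 in total.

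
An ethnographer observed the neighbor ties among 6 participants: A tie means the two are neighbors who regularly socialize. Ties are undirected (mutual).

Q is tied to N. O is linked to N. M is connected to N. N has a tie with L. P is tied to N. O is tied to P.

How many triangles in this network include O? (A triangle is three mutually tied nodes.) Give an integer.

O's neighbors: N and P.
Neighbor pairs that are themselves tied: O–N–P. Each forms one triangle with O, for 1 in total.

1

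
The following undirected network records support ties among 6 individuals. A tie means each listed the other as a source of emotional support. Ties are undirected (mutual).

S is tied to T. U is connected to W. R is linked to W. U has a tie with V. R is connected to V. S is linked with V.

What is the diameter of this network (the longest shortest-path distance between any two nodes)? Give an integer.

Eccentricity of each node (its greatest distance to any other): R:3, S:3, T:4, U:3, V:2, W:4.
The maximum eccentricity is 4, realized for instance by the pair W–T via W – U – V – S – T. So the diameter is 4.

4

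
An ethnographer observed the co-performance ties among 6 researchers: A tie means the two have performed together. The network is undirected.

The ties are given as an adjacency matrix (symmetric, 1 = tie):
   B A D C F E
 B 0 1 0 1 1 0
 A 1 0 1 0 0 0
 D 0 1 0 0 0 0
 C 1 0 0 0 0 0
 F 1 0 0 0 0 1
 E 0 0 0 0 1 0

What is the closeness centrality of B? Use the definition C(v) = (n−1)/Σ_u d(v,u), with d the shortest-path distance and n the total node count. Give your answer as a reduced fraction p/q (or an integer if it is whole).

5/7

Distances from B: A:1, C:1, D:2, E:2, F:1. Sum = 7.
n = 6, so closeness = 5/7.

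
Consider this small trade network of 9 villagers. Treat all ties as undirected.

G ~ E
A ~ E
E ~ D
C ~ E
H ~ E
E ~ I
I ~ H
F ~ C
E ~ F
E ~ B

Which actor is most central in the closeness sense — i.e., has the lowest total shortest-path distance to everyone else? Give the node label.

Farness (sum of distances to all others) for each node — A:15, B:15, C:14, D:15, E:8, F:14, G:15, H:14, I:14.
The smallest farness is 8, for E, so E has the highest closeness.

E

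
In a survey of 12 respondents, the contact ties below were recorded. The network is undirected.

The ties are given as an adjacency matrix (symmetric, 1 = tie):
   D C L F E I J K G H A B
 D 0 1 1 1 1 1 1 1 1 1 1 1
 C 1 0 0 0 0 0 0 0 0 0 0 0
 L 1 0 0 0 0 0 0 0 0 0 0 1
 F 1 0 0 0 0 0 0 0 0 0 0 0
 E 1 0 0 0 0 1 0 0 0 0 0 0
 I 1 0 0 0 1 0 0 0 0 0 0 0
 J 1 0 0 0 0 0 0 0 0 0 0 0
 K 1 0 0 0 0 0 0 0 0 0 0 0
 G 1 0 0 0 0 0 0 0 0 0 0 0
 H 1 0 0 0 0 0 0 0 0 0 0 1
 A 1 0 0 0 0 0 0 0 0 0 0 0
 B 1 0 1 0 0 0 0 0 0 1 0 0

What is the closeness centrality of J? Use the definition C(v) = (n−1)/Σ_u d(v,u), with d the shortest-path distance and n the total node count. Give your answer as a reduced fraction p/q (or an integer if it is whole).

Distances from J: A:2, B:2, C:2, D:1, E:2, F:2, G:2, H:2, I:2, K:2, L:2. Sum = 21.
n = 12, so closeness = 11/21.

11/21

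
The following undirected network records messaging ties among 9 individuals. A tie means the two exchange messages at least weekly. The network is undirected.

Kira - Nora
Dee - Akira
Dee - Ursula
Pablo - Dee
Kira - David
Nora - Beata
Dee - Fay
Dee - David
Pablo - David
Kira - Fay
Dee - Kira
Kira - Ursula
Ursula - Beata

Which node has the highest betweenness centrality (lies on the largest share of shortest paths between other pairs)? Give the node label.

Unnormalized betweenness of each node: Akira:0, Beata:1/2, David:1, Dee:79/6, Fay:0, Kira:25/3, Nora:7/6, Pablo:0, Ursula:29/6.
Dee has the largest value, 79/6, making it the main broker — the node through which the most shortest paths run.

Dee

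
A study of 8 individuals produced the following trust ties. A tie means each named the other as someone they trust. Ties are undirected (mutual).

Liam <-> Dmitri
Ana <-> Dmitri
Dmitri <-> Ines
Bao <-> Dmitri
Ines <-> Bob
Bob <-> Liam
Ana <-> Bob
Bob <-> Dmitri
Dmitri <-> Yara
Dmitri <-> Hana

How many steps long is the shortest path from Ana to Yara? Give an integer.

2

One shortest route is Ana – Dmitri – Yara, which uses 2 edges, and Ana and Yara are not directly tied, so nothing shorter exists. So d(Ana,Yara) = 2.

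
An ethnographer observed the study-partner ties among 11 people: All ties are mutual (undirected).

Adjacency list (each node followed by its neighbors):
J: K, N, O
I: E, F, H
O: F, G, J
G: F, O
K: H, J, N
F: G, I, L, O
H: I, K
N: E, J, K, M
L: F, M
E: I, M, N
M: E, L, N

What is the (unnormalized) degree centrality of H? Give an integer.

H is directly tied to I and K. That is 2 neighbors, so the degree of H is 2.

2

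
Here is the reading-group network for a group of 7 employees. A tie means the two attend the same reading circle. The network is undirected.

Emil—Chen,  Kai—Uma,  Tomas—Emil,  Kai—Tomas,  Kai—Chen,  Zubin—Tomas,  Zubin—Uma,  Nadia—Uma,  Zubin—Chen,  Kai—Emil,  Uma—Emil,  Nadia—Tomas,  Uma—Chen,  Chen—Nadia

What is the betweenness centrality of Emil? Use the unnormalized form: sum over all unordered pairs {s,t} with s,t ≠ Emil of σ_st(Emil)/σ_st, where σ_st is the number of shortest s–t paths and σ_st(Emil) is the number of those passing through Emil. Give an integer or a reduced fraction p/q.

1/2

Pairs whose geodesics pass through Emil — Tomas–Uma: 1/4; Tomas–Chen: 1/4.
All other pairs contribute 0.
Summing the contributions gives betweenness(Emil) = 1/2.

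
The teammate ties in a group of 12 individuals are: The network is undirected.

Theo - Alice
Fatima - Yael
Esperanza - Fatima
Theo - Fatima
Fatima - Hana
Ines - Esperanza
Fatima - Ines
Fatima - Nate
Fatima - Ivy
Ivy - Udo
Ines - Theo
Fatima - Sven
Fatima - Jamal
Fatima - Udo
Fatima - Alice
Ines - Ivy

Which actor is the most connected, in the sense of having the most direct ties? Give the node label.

Degrees — Alice:2, Esperanza:2, Fatima:11, Hana:1, Ines:4, Ivy:3, Jamal:1, Nate:1, Sven:1, Theo:3, Udo:2, Yael:1.
The maximum is 11, attained only by Fatima.

Fatima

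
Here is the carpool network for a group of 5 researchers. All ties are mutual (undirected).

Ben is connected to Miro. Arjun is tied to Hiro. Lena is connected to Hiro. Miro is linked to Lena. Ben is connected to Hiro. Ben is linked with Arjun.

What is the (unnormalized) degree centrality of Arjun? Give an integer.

2

Arjun is directly tied to Ben and Hiro. That is 2 neighbors, so the degree of Arjun is 2.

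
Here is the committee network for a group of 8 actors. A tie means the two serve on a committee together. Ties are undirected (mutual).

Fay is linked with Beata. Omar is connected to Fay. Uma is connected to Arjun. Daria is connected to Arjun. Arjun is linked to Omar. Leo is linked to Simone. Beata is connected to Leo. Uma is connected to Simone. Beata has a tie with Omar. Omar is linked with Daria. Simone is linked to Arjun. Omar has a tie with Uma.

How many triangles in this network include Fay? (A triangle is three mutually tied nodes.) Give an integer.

1

Fay's neighbors: Beata and Omar.
Neighbor pairs that are themselves tied: Fay–Beata–Omar. Each forms one triangle with Fay, for 1 in total.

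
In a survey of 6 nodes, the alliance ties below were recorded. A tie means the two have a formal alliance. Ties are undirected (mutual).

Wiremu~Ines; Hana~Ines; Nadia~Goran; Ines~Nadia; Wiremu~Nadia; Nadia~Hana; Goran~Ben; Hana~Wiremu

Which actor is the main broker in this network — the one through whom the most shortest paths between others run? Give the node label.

Unnormalized betweenness of each node: Ben:0, Goran:4, Hana:0, Ines:0, Nadia:6, Wiremu:0.
Nadia has the largest value, 6, making it the main broker — the node through which the most shortest paths run.

Nadia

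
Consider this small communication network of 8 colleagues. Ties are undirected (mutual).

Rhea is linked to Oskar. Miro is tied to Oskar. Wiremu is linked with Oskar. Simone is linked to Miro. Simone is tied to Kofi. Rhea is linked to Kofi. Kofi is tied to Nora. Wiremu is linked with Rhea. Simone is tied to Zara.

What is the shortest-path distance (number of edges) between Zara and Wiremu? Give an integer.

One shortest route is Zara – Simone – Kofi – Rhea – Wiremu, which uses 4 edges, and at distance 3 from Zara we only reach {Nora, Oskar, Rhea}, which does not include Wiremu. So d(Zara,Wiremu) = 4.

4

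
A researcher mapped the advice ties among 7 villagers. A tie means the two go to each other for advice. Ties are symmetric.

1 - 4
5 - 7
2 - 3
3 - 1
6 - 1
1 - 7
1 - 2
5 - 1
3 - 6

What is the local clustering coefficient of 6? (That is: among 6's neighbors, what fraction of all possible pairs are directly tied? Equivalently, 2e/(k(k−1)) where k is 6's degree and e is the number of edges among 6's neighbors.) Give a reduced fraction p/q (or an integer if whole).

1

6's neighbors: 1 and 3 (k = 2).
Possible neighbor pairs: C(2,2) = 1. Edges among them: 1–3 → e = 1.
Clustering(6) = 1/1.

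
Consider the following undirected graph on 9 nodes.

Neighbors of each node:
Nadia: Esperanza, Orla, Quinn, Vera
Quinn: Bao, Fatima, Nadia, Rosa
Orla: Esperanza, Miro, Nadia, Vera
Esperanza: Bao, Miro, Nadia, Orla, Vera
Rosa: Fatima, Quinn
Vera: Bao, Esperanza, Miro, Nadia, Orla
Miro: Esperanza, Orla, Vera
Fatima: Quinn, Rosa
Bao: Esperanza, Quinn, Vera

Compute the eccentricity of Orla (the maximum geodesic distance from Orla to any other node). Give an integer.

3

Distances from Orla: Bao:2, Esperanza:1, Fatima:3, Miro:1, Nadia:1, Quinn:2, Rosa:3, Vera:1.
The largest is 3 (to Fatima and Rosa), so the eccentricity of Orla is 3.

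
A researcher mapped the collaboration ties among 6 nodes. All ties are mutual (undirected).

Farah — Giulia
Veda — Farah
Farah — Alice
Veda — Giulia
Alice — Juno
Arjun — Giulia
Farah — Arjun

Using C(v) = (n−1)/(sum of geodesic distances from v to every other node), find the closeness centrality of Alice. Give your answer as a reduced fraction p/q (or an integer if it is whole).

Distances from Alice: Arjun:2, Farah:1, Giulia:2, Juno:1, Veda:2. Sum = 8.
n = 6, so closeness = 5/8.

5/8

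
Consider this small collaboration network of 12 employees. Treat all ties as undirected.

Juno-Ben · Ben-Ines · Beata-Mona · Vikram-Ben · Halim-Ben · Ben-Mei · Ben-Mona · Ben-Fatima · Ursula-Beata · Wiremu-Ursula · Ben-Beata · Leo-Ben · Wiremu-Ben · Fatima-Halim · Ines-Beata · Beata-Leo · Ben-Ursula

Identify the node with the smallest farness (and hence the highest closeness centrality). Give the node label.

Ben

Farness (sum of distances to all others) for each node — Beata:17, Ben:11, Fatima:20, Halim:20, Ines:20, Juno:21, Leo:20, Mei:21, Mona:20, Ursula:19, Vikram:21, Wiremu:20.
The smallest farness is 11, for Ben, so Ben has the highest closeness.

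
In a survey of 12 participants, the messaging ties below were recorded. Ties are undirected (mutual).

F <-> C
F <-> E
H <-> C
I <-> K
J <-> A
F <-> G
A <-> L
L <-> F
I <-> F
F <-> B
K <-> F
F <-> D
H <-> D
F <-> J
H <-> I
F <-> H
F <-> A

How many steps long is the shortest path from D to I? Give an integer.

2

One shortest route is D – F – I, which uses 2 edges, and D and I are not directly tied, so nothing shorter exists. So d(D,I) = 2.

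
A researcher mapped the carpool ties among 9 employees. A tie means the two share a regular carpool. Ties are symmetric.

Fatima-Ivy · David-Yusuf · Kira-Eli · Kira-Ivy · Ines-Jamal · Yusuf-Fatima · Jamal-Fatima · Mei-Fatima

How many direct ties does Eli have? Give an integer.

Eli is directly tied to Kira. That is 1 neighbor, so the degree of Eli is 1.

1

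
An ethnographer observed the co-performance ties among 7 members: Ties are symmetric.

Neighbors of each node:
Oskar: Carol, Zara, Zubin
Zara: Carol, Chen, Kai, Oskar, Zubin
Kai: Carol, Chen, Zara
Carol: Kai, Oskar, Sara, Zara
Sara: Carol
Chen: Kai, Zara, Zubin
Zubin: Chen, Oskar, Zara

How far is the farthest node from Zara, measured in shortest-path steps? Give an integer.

Distances from Zara: Carol:1, Chen:1, Kai:1, Oskar:1, Sara:2, Zubin:1.
The largest is 2 (to Sara), so the eccentricity of Zara is 2.

2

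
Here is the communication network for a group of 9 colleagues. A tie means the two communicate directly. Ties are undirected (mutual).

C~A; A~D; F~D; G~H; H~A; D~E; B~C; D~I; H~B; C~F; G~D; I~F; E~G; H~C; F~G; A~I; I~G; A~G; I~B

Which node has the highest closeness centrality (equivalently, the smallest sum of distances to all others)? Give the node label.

G

Farness (sum of distances to all others) for each node — A:11, B:14, C:13, D:11, E:16, F:12, G:10, H:12, I:11.
The smallest farness is 10, for G, so G has the highest closeness.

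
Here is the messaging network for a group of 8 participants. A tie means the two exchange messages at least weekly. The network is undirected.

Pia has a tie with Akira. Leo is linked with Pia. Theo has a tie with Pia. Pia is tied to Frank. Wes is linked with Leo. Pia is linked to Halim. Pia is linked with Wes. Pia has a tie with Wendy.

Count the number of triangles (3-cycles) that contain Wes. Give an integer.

1

Wes's neighbors: Leo and Pia.
Neighbor pairs that are themselves tied: Wes–Leo–Pia. Each forms one triangle with Wes, for 1 in total.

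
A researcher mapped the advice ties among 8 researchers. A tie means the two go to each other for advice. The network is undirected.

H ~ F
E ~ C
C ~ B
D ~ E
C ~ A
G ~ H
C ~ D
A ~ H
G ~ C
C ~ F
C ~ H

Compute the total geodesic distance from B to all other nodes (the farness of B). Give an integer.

13

Distances from B: A:2, C:1, D:2, E:2, F:2, G:2, H:2.
Sum = 2 + 1 + 2 + 2 + 2 + 2 + 2 = 13.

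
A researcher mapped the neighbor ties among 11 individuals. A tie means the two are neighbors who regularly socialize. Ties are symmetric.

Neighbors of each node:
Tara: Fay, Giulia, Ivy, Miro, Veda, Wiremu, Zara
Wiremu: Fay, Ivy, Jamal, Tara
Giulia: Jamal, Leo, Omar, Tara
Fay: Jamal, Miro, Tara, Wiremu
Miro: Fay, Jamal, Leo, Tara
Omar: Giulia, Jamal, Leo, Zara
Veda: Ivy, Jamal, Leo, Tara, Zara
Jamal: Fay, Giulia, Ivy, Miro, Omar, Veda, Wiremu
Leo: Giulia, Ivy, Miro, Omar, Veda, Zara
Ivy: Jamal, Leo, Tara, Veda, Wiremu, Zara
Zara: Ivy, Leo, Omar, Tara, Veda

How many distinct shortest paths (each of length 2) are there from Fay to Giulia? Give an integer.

The shortest distance is 2. The length-2 paths are: Fay–Jamal–Giulia; Fay–Tara–Giulia.
That gives 2 distinct shortest paths.

2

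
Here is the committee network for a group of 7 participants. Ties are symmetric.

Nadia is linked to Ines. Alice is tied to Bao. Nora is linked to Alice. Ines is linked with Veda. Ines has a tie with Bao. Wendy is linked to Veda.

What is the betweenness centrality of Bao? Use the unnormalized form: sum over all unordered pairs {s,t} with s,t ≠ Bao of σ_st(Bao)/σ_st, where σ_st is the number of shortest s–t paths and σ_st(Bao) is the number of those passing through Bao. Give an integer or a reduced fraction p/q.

Pairs whose geodesics pass through Bao — Nora–Nadia: 1; Nora–Veda: 1; Nora–Wendy: 1; Nora–Ines: 1; Nadia–Alice: 1; Alice–Veda: 1; Alice–Wendy: 1; Alice–Ines: 1.
All other pairs contribute 0.
Summing the contributions gives betweenness(Bao) = 8.

8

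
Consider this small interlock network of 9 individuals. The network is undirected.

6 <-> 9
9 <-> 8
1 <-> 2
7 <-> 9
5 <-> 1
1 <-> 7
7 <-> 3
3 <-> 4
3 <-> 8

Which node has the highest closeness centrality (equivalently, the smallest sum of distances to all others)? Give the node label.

Farness (sum of distances to all others) for each node — 1:16, 2:23, 3:16, 4:23, 5:23, 6:23, 7:13, 8:19, 9:16.
The smallest farness is 13, for 7, so 7 has the highest closeness.

7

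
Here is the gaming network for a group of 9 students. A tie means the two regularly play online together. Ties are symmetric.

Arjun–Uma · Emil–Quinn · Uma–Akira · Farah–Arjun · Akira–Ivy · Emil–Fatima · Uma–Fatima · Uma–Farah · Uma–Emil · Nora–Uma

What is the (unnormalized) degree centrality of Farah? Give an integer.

2

Farah is directly tied to Arjun and Uma. That is 2 neighbors, so the degree of Farah is 2.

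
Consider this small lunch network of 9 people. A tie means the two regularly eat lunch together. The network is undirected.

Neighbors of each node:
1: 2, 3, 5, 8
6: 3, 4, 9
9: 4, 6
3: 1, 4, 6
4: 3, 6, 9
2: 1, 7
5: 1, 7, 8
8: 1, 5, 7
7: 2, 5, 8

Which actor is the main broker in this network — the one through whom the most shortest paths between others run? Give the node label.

1

Unnormalized betweenness of each node: 1:17, 2:5/3, 3:15, 4:3, 5:5/3, 6:3, 7:1, 8:5/3, 9:0.
1 has the largest value, 17, making it the main broker — the node through which the most shortest paths run.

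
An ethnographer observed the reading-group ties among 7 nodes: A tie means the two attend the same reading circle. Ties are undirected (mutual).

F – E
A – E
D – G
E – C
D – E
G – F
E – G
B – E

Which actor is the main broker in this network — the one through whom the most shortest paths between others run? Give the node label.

E

Unnormalized betweenness of each node: A:0, B:0, C:0, D:0, E:25/2, F:0, G:1/2.
E has the largest value, 25/2, making it the main broker — the node through which the most shortest paths run.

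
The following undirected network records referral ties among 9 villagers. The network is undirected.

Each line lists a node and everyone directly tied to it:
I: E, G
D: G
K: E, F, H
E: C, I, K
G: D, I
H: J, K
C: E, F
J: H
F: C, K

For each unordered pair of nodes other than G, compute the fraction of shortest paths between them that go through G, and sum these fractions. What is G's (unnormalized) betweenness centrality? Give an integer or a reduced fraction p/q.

7

Pairs whose geodesics pass through G — F–D: 2/2; E–D: 1; J–D: 1; K–D: 1; I–D: 1; C–D: 1; D–H: 1.
All other pairs contribute 0.
Summing the contributions gives betweenness(G) = 7.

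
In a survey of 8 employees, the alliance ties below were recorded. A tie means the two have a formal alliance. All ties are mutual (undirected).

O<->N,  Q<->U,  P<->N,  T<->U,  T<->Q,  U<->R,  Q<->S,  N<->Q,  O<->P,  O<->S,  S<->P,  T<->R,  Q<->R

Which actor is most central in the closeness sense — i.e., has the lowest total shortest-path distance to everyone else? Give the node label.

Q

Farness (sum of distances to all others) for each node — N:11, O:14, P:14, Q:9, R:13, S:11, T:13, U:13.
The smallest farness is 9, for Q, so Q has the highest closeness.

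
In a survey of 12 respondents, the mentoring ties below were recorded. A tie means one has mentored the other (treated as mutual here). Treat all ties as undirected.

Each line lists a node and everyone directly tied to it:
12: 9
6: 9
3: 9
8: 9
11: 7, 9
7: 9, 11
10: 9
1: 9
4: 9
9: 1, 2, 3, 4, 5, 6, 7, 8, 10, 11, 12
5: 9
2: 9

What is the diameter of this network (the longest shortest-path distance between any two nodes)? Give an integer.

2

Eccentricity of each node (its greatest distance to any other): 1:2, 2:2, 3:2, 4:2, 5:2, 6:2, 7:2, 8:2, 9:1, 10:2, 11:2, 12:2.
The maximum eccentricity is 2, realized for instance by the pair 11–2 via 11 – 9 – 2. So the diameter is 2.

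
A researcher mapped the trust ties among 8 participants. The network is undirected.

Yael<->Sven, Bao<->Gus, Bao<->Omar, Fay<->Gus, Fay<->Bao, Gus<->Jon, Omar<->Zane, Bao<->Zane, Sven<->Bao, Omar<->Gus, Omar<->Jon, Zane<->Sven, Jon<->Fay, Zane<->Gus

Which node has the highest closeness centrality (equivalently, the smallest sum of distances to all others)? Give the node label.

Farness (sum of distances to all others) for each node — Bao:9, Fay:12, Gus:10, Jon:14, Omar:11, Sven:12, Yael:18, Zane:10.
The smallest farness is 9, for Bao, so Bao has the highest closeness.

Bao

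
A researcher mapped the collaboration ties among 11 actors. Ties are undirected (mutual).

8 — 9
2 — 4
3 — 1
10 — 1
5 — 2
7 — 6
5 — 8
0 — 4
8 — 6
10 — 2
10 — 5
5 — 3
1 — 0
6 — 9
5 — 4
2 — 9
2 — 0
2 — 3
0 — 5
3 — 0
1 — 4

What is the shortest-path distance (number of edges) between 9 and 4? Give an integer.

2

One shortest route is 9 – 2 – 4, which uses 2 edges, and 9 and 4 are not directly tied, so nothing shorter exists. So d(9,4) = 2.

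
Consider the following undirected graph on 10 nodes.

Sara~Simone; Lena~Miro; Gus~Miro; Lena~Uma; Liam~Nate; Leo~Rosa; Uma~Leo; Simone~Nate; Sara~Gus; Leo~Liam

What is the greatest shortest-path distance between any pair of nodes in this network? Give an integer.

Eccentricity of each node (its greatest distance to any other): Gus:5, Lena:4, Leo:4, Liam:4, Miro:4, Nate:4, Rosa:5, Sara:5, Simone:4, Uma:4.
The maximum eccentricity is 5, realized for instance by the pair Sara–Rosa via Sara – Simone – Nate – Liam – Leo – Rosa. So the diameter is 5.

5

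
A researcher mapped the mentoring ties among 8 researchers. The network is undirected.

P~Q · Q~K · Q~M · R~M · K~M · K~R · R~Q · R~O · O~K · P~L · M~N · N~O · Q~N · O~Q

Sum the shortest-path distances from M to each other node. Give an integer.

Distances from M: K:1, L:3, N:1, O:2, P:2, Q:1, R:1.
Sum = 1 + 3 + 1 + 2 + 2 + 1 + 1 = 11.

11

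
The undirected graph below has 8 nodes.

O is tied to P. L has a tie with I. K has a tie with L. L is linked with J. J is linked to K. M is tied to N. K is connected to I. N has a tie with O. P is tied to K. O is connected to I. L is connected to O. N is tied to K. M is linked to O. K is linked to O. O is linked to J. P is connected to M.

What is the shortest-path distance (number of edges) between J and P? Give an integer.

One shortest route is J – O – P, which uses 2 edges, and J and P are not directly tied, so nothing shorter exists. So d(J,P) = 2.

2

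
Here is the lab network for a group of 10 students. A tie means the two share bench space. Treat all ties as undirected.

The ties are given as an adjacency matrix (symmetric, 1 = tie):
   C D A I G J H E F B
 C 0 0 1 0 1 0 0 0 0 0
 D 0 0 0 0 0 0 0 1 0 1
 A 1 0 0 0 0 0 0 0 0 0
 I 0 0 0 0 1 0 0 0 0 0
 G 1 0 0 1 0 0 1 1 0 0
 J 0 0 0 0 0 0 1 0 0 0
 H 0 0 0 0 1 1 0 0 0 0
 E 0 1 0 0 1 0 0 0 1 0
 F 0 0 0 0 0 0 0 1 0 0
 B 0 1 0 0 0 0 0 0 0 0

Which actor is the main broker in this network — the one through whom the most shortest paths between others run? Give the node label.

G

Unnormalized betweenness of each node: A:0, B:0, C:8, D:8, E:20, F:0, G:28, H:8, I:0, J:0.
G has the largest value, 28, making it the main broker — the node through which the most shortest paths run.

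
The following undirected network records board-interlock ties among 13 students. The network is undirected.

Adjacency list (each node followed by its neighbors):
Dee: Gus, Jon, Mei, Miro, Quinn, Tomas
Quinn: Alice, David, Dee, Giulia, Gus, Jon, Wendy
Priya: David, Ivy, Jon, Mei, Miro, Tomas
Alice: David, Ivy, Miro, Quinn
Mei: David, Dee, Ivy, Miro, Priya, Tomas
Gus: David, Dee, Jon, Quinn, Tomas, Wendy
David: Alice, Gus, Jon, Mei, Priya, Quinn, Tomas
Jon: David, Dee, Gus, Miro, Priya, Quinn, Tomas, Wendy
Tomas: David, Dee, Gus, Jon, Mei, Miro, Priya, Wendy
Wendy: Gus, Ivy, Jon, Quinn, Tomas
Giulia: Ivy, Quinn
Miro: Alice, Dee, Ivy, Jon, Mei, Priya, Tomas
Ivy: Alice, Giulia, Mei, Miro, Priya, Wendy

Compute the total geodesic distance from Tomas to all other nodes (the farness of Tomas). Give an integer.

17

Distances from Tomas: Alice:2, David:1, Dee:1, Giulia:3, Gus:1, Ivy:2, Jon:1, Mei:1, Miro:1, Priya:1, Quinn:2, Wendy:1.
Sum = 2 + 1 + 1 + 3 + 1 + 2 + 1 + 1 + 1 + 1 + 2 + 1 = 17.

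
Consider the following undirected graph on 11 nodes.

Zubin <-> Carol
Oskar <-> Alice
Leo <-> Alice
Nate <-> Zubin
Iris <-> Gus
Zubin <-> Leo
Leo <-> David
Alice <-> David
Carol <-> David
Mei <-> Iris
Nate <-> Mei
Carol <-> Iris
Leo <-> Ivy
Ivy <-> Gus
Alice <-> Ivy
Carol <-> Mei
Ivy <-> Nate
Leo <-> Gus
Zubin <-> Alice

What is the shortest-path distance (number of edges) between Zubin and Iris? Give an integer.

2

One shortest route is Zubin – Carol – Iris, which uses 2 edges, and Zubin and Iris are not directly tied, so nothing shorter exists. So d(Zubin,Iris) = 2.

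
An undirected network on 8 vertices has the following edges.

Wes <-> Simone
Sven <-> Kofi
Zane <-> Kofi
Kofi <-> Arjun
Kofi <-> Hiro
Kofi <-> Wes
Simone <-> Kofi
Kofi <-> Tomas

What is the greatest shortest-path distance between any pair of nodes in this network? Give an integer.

2

Eccentricity of each node (its greatest distance to any other): Arjun:2, Hiro:2, Kofi:1, Simone:2, Sven:2, Tomas:2, Wes:2, Zane:2.
The maximum eccentricity is 2, realized for instance by the pair Hiro–Tomas via Hiro – Kofi – Tomas. So the diameter is 2.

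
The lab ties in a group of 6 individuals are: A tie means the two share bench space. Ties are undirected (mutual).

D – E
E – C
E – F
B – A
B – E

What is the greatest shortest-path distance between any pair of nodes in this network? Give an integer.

Eccentricity of each node (its greatest distance to any other): A:3, B:2, C:3, D:3, E:2, F:3.
The maximum eccentricity is 3, realized for instance by the pair D–A via D – E – B – A. So the diameter is 3.

3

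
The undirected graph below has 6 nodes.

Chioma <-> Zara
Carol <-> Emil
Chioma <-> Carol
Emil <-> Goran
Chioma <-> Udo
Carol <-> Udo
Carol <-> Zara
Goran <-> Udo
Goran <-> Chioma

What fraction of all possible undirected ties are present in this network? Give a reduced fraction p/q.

3/5

There are 9 edges and 6 nodes, so the maximum possible is C(6,2) = 15.
Density = 9/15 = 3/5.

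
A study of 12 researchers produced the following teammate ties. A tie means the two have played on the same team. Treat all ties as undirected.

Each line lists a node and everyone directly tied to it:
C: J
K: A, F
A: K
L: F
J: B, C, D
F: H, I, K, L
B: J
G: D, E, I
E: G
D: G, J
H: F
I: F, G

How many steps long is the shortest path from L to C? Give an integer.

6

One shortest route is L – F – I – G – D – J – C, which uses 6 edges, and at distance 5 from L we only reach {J}, which does not include C. So d(L,C) = 6.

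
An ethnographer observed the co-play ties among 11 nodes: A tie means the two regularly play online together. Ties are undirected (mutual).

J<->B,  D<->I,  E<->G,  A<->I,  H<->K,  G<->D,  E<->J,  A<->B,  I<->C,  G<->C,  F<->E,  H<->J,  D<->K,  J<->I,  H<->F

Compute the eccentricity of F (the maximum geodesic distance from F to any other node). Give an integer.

4

Distances from F: A:4, B:3, C:3, D:3, E:1, G:2, H:1, I:3, J:2, K:2.
The largest is 4 (to A), so the eccentricity of F is 4.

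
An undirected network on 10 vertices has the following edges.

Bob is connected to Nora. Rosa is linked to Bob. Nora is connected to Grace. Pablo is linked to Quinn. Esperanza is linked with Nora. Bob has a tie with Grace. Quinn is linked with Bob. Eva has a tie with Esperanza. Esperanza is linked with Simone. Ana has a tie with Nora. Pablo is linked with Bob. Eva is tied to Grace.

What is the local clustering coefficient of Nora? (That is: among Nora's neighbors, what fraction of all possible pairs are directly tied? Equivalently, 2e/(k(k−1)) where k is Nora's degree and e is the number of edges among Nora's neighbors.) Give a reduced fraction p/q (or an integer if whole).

1/6

Nora's neighbors: Ana, Bob, Esperanza, and Grace (k = 4).
Possible neighbor pairs: C(4,2) = 6. Edges among them: Bob–Grace → e = 1.
Clustering(Nora) = 1/6.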